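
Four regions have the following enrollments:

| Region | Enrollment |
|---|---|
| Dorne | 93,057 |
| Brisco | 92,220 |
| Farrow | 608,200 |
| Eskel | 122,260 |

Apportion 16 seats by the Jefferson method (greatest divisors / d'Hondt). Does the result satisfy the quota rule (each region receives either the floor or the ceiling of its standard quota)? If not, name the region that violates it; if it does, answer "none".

Standard quotas: Dorne 1.626, Brisco 1.611, Farrow 10.627, Eskel 2.136.
Jefferson allocation: Dorne 1, Brisco 1, Farrow 12, Eskel 2.
Farrow has quota 10.627 (lower 10, upper 11) but receives 12 — outside the quota interval.

Farrow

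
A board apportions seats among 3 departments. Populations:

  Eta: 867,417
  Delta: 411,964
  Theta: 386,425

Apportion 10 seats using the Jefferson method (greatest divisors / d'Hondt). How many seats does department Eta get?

6

Standard divisor 1665806/10 ≈ 166580.6; standard quotas: Eta 5.207, Delta 2.473, Theta 2.320.
Rounding down gives 5, 2, 2 = 9 seats, so the divisor must be adjusted.
With modified divisor 140900: modified quotas Eta 6.156, Delta 2.924, Theta 2.743.
Rounding down: Eta 6, Delta 2, Theta 2 (total 10).
Eta receives 6.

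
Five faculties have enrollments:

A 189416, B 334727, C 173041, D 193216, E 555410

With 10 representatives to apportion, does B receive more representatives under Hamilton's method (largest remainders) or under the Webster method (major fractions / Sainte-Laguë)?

Hamilton: A 1, B 2, C 1, D 2, E 4.
Webster: A 1, B 3, C 1, D 1, E 4.
B gets 2 under Hamilton and 3 under Webster.

Webster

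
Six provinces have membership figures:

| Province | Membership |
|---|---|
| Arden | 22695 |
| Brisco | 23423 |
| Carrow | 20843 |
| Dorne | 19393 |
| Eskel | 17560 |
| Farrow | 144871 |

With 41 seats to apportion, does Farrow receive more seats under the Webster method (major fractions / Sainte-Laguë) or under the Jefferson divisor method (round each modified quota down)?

Webster: Arden 4, Brisco 4, Carrow 3, Dorne 3, Eskel 3, Farrow 24.
Jefferson: Arden 3, Brisco 4, Carrow 3, Dorne 3, Eskel 3, Farrow 25.
Farrow gets 24 under Webster and 25 under Jefferson.

Jefferson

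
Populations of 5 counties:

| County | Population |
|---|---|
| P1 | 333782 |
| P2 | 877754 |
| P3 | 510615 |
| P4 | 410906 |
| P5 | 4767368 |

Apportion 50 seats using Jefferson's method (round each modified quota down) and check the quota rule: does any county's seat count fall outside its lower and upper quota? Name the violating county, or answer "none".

Standard quotas: P1 2.419, P2 6.360, P3 3.700, P4 2.977, P5 34.544.
Jefferson allocation: P1 2, P2 6, P3 3, P4 3, P5 36.
P5 has quota 34.544 (lower 34, upper 35) but receives 36 — outside the quota interval.

P5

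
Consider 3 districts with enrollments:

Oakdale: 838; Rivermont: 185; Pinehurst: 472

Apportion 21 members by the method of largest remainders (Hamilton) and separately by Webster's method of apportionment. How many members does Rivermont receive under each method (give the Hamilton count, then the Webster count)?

2 and 3

Hamilton: Oakdale 12, Rivermont 2, Pinehurst 7.
Webster: Oakdale 12, Rivermont 3, Pinehurst 6.
Rivermont gets 2 under Hamilton and 3 under Webster.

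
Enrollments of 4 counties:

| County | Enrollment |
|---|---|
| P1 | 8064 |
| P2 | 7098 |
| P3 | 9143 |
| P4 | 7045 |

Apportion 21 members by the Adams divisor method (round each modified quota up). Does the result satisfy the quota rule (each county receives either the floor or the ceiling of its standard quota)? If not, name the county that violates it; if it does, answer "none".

Standard quotas: P1 5.402, P2 4.755, P3 6.124, P4 4.719.
Adams allocation: P1 5, P2 5, P3 6, P4 5.
Every allocation lies between the lower and upper quota.

none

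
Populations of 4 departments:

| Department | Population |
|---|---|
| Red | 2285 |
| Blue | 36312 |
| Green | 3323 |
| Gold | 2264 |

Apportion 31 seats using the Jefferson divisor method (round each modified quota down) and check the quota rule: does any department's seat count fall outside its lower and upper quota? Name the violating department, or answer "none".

Standard quotas: Red 1.603, Blue 25.477, Green 2.331, Gold 1.588.
Jefferson allocation: Red 1, Blue 27, Green 2, Gold 1.
Blue has quota 25.477 (lower 25, upper 26) but receives 27 — outside the quota interval.

Blue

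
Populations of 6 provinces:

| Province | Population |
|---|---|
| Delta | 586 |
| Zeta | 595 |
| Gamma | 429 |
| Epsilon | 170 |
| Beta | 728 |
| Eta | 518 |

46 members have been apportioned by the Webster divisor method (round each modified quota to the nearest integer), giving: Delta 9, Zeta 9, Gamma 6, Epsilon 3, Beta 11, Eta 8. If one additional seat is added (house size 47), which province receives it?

Priority for the next seat is population ÷ (current seats + 0.5).
Priorities: Delta 61.684, Zeta 62.632, Gamma 66.000, Epsilon 48.571, Beta 63.304, Eta 60.941.
Highest priority: Gamma.

Gamma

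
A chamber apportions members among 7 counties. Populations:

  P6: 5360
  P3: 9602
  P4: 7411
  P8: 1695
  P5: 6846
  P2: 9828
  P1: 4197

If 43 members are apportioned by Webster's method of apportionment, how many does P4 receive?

7

Standard divisor 44939/43 ≈ 1045.093; standard quotas: P6 5.129, P3 9.188, P4 7.091, P8 1.622, P5 6.551, P2 9.404, P1 4.016.
Rounding to the nearest integer gives P6 5, P3 9, P4 7, P8 2, P5 7, P2 9, P1 4 — total 43, matching the house size, so no adjustment is needed.
P4 receives 7.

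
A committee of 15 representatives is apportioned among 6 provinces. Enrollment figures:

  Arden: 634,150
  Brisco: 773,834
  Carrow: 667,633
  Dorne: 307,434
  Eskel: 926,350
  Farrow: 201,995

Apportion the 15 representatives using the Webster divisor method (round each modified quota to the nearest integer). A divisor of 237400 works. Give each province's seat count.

Arden 3, Brisco 3, Carrow 3, Dorne 1, Eskel 4, Farrow 1

With modified divisor 237400: modified quotas Arden 2.671, Brisco 3.260, Carrow 2.812, Dorne 1.295, Eskel 3.902, Farrow 0.851.
Rounding to the nearest integer: Arden 3, Brisco 3, Carrow 3, Dorne 1, Eskel 4, Farrow 1 (total 15).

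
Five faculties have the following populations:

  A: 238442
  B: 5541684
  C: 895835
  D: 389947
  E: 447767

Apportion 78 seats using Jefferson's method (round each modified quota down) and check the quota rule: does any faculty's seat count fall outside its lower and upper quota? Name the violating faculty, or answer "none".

B

Standard quotas: A 2.475, B 57.529, C 9.300, D 4.048, E 4.648.
Jefferson allocation: A 2, B 59, C 9, D 4, E 4.
B has quota 57.529 (lower 57, upper 58) but receives 59 — outside the quota interval.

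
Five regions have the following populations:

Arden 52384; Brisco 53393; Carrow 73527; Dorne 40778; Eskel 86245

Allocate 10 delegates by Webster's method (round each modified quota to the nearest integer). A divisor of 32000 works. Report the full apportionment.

Arden=2, Brisco=2, Carrow=2, Dorne=1, Eskel=3

With modified divisor 32000: modified quotas Arden 1.637, Brisco 1.669, Carrow 2.298, Dorne 1.274, Eskel 2.695.
Rounding to the nearest integer: Arden 2, Brisco 2, Carrow 2, Dorne 1, Eskel 3 (total 10).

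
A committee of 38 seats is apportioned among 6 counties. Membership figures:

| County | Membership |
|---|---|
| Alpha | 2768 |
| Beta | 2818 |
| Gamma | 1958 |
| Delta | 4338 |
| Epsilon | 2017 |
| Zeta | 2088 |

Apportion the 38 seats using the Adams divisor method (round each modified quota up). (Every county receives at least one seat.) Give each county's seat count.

Standard divisor 15987/38 ≈ 420.711; standard quotas: Alpha 6.579, Beta 6.698, Gamma 4.654, Delta 10.311, Epsilon 4.794, Zeta 4.963.
Rounding up gives 7, 7, 5, 11, 5, 5 = 40 seats, so the divisor must be adjusted.
With modified divisor 466: modified quotas Alpha 5.940, Beta 6.047, Gamma 4.202, Delta 9.309, Epsilon 4.328, Zeta 4.481.
Rounding up: Alpha 6, Beta 7, Gamma 5, Delta 10, Epsilon 5, Zeta 5 (total 38).

Alpha 6, Beta 7, Gamma 5, Delta 10, Epsilon 5, Zeta 5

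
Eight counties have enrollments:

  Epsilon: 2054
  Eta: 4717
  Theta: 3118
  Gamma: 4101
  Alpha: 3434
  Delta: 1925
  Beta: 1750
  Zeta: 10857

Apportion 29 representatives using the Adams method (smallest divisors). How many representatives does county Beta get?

Standard divisor 31956/29 ≈ 1101.931; standard quotas: Epsilon 1.864, Eta 4.281, Theta 2.830, Gamma 3.722, Alpha 3.116, Delta 1.747, Beta 1.588, Zeta 9.853.
Rounding up gives 2, 5, 3, 4, 4, 2, 2, 10 = 32 seats, so the divisor must be adjusted.
With modified divisor 1300: modified quotas Epsilon 1.580, Eta 3.628, Theta 2.398, Gamma 3.155, Alpha 2.642, Delta 1.481, Beta 1.346, Zeta 8.352.
Rounding up: Epsilon 2, Eta 4, Theta 3, Gamma 4, Alpha 3, Delta 2, Beta 2, Zeta 9 (total 29).
Beta receives 2.

2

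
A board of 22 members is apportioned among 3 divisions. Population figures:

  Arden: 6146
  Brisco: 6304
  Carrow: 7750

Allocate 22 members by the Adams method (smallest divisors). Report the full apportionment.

Standard divisor 20200/22 ≈ 918.182; standard quotas: Arden 6.694, Brisco 6.866, Carrow 8.441.
Rounding up gives 7, 7, 9 = 23 seats, so the divisor must be adjusted.
With modified divisor 1000: modified quotas Arden 6.146, Brisco 6.304, Carrow 7.750.
Rounding up: Arden 7, Brisco 7, Carrow 8 (total 22).

Arden: 7, Brisco: 7, Carrow: 8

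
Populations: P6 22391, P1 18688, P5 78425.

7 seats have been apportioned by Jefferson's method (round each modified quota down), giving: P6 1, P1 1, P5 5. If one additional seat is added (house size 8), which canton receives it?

P5

Priority for the next seat is population ÷ (current seats + 1).
Priorities: P6 11195.500, P1 9344.000, P5 13070.833.
Highest priority: P5.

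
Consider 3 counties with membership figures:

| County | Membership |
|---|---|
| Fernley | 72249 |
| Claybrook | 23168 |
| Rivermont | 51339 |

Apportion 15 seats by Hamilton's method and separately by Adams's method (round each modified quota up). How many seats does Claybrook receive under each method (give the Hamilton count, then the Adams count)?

Hamilton: Fernley 8, Claybrook 2, Rivermont 5.
Adams: Fernley 7, Claybrook 3, Rivermont 5.
Claybrook gets 2 under Hamilton and 3 under Adams.

2 and 3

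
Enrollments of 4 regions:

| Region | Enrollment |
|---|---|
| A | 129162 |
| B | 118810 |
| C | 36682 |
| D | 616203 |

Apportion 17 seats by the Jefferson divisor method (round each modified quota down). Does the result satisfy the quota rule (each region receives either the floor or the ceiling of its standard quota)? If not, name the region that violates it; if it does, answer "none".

Standard quotas: A 2.437, B 2.242, C 0.692, D 11.628.
Jefferson allocation: A 2, B 2, C 0, D 13.
D has quota 11.628 (lower 11, upper 12) but receives 13 — outside the quota interval.

D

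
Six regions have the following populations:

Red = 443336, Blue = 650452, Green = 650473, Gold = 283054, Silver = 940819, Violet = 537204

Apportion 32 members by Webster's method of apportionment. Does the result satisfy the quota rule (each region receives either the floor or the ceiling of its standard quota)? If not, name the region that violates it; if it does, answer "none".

Standard quotas: Red 4.047, Blue 5.938, Green 5.938, Gold 2.584, Silver 8.589, Violet 4.904.
Webster allocation: Red 4, Blue 6, Green 6, Gold 3, Silver 8, Violet 5.
Every allocation lies between the lower and upper quota.

none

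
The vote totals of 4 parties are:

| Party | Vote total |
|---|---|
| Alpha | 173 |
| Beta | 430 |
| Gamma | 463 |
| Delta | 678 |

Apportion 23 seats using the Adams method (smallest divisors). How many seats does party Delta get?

8

Standard divisor 1744/23 ≈ 75.826; standard quotas: Alpha 2.282, Beta 5.671, Gamma 6.106, Delta 8.942.
Rounding up gives 3, 6, 7, 9 = 25 seats, so the divisor must be adjusted.
With modified divisor 85: modified quotas Alpha 2.035, Beta 5.059, Gamma 5.447, Delta 7.976.
Rounding up: Alpha 3, Beta 6, Gamma 6, Delta 8 (total 23).
Delta receives 8.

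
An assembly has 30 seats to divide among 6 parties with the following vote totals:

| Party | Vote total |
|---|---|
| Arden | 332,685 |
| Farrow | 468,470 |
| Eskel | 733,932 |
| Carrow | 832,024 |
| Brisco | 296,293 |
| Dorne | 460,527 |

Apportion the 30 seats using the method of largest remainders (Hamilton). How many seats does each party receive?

Arden 3, Farrow 5, Eskel 7, Carrow 8, Brisco 3, Dorne 4

The standard divisor is 3123931/30 ≈ 104131.033.
Standard quotas: Arden 3.1949, Farrow 4.4989, Eskel 7.0482, Carrow 7.9902, Brisco 2.8454, Dorne 4.4226.
Lower quotas: Arden 3, Farrow 4, Eskel 7, Carrow 7, Brisco 2, Dorne 4 (sum 27, leaving 3 seats).
Remainders in descending order: Carrow 0.9902, Brisco 0.8454, Farrow 0.4989, Dorne 0.4226, Arden 0.1949, Eskel 0.0482.
The surplus seats go to Carrow, Brisco, Farrow.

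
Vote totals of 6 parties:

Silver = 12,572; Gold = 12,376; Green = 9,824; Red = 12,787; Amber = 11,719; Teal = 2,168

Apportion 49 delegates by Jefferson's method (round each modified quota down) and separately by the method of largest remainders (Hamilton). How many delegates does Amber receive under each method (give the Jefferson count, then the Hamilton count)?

Jefferson: Silver 10, Gold 10, Green 8, Red 10, Amber 10, Teal 1.
Hamilton: Silver 10, Gold 10, Green 8, Red 10, Amber 9, Teal 2.
Amber gets 10 under Jefferson and 9 under Hamilton.

10 and 9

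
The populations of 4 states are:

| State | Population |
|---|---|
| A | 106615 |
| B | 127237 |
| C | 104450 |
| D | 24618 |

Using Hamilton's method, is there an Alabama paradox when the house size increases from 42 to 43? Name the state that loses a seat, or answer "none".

At 42 seats: A 12, B 15, C 12, D 3.
At 43 seats: A 13, B 15, C 12, D 3.
No state's allocation decreased.

none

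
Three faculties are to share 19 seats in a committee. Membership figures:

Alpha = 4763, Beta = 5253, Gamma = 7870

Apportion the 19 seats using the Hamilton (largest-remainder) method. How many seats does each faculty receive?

The standard divisor is 17886/19 ≈ 941.368.
Standard quotas: Alpha 5.0597, Beta 5.5802, Gamma 8.3602.
Lower quotas: Alpha 5, Beta 5, Gamma 8 (sum 18, leaving 1 seat).
Remainders in descending order: Beta 0.5802, Gamma 0.3602, Alpha 0.0597.
Largest remainder: Beta receives the extra seat.

Alpha: 5, Beta: 6, Gamma: 8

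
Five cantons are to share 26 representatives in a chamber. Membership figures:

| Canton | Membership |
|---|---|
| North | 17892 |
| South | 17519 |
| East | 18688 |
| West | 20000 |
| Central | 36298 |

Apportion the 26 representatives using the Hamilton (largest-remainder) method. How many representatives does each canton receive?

Total 110397; standard divisor 110397/26 ≈ 4246.038.
Standard quotas: North 4.2138, South 4.1260, East 4.4013, West 4.7103, Central 8.5487.
Lower quotas: North 4, South 4, East 4, West 4, Central 8 (sum 24, leaving 2 seats).
Remainders in descending order: West 0.7103, Central 0.5487, East 0.4013, North 0.2138, South 0.1260.
Largest remainders: West, Central receive the extra seats.

North 4, South 4, East 4, West 5, Central 9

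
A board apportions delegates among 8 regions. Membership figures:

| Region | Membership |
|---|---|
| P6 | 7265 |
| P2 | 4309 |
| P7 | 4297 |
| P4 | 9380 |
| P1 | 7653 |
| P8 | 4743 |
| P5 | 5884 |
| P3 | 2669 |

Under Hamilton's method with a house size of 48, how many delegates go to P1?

The standard divisor is 46200/48 ≈ 962.5.
Standard quotas: P6 7.5481, P2 4.4769, P7 4.4644, P4 9.7455, P1 7.9512, P8 4.9278, P5 6.1132, P3 2.7730.
Lower quotas: P6 7, P2 4, P7 4, P4 9, P1 7, P8 4, P5 6, P3 2 (sum 43, leaving 5 seats).
Remainders in descending order: P1 0.9512, P8 0.9278, P3 0.7730, P4 0.7455, P6 0.5481, P2 0.4769, P7 0.4644, P5 0.1132.
The surplus seats go to P1, P8, P3, P4, P6.
P1 receives 8.

8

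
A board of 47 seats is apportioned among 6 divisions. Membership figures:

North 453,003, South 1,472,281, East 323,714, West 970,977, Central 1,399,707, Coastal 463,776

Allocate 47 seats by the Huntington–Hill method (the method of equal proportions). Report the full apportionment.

North 4; South 14; East 3; West 9; Central 13; Coastal 4

With divisor 106443: modified quotas North 4.256, South 13.832, East 3.041, West 9.122, Central 13.150, Coastal 4.357.
Geometric-mean thresholds: North √(4·5)=4.472, South √(13·14)=13.491, East √(3·4)=3.464, West √(9·10)=9.487, Central √(13·14)=13.491, Coastal √(4·5)=4.472.
Each quota rounded against its threshold gives North 4, South 14, East 3, West 9, Central 13, Coastal 4 (total 47).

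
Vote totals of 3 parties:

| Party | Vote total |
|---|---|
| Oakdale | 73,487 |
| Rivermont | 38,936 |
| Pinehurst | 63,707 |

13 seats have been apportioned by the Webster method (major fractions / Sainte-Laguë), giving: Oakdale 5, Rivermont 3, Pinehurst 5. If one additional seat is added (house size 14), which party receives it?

Priority for the next seat is population ÷ (current seats + 0.5).
Priorities: Oakdale 13361.273, Rivermont 11124.571, Pinehurst 11583.091.
Highest priority: Oakdale.

Oakdale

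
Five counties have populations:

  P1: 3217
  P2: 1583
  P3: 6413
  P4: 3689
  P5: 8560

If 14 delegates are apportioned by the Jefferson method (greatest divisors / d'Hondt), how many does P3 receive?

4

Standard divisor 23462/14 ≈ 1675.857; standard quotas: P1 1.920, P2 0.945, P3 3.827, P4 2.201, P5 5.108.
Rounding down gives 1, 0, 3, 2, 5 = 11 seats, so the divisor must be adjusted.
With modified divisor 1500: modified quotas P1 2.145, P2 1.055, P3 4.275, P4 2.459, P5 5.707.
Rounding down: P1 2, P2 1, P3 4, P4 2, P5 5 (total 14).
P3 receives 4.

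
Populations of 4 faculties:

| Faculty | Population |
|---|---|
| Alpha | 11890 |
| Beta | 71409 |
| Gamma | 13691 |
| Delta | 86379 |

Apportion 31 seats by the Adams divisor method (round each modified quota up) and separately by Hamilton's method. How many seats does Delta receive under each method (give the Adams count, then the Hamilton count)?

14 and 15

Adams: Alpha 2, Beta 12, Gamma 3, Delta 14.
Hamilton: Alpha 2, Beta 12, Gamma 2, Delta 15.
Delta gets 14 under Adams and 15 under Hamilton.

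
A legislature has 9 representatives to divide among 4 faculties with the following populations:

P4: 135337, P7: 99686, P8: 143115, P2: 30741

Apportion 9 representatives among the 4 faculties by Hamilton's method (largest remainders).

P4: 3, P7: 2, P8: 3, P2: 1

Total 408879; standard divisor 408879/9 = 45431.
Standard quotas: P4 2.9790, P7 2.1942, P8 3.1502, P2 0.6767.
Lower quotas: P4 2, P7 2, P8 3, P2 0 (sum 7, leaving 2 seats).
Remainders in descending order: P4 0.9790, P2 0.6767, P7 0.1942, P8 0.1502.
Largest remainders: P4, P2 receive the extra seats.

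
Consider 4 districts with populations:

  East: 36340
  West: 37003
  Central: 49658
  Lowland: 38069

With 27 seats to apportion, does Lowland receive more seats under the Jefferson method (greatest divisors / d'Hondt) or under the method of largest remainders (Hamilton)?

Jefferson: East 6, West 6, Central 9, Lowland 6.
Hamilton: East 6, West 6, Central 8, Lowland 7.
Lowland gets 6 under Jefferson and 7 under Hamilton.

Hamilton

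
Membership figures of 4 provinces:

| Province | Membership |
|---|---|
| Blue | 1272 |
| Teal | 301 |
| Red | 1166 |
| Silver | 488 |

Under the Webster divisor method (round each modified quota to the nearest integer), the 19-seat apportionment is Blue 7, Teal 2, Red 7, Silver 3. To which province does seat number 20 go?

Blue

Priority for the next seat is population ÷ (current seats + 0.5).
Priorities: Blue 169.600, Teal 120.400, Red 155.467, Silver 139.429.
Highest priority: Blue.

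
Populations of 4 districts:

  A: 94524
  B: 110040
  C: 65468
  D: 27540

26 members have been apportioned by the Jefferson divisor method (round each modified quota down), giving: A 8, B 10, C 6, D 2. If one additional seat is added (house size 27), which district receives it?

Priority for the next seat is population ÷ (current seats + 1).
Priorities: A 10502.667, B 10003.636, C 9352.571, D 9180.000.
Highest priority: A.

A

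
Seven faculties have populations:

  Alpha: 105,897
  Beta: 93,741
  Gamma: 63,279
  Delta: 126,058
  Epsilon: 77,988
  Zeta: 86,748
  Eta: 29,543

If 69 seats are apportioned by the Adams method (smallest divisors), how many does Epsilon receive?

9

Standard divisor 583254/69 ≈ 8452.957; standard quotas: Alpha 12.528, Beta 11.090, Gamma 7.486, Delta 14.913, Epsilon 9.226, Zeta 10.262, Eta 3.495.
Rounding up gives 13, 12, 8, 15, 10, 11, 4 = 73 seats, so the divisor must be adjusted.
With modified divisor 8900: modified quotas Alpha 11.899, Beta 10.533, Gamma 7.110, Delta 14.164, Epsilon 8.763, Zeta 9.747, Eta 3.319.
Rounding up: Alpha 12, Beta 11, Gamma 8, Delta 15, Epsilon 9, Zeta 10, Eta 4 (total 69).
Epsilon receives 9.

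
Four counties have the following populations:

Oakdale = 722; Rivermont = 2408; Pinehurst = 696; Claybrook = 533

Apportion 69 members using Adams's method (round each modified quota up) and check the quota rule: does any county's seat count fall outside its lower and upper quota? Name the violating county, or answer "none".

Standard quotas: Oakdale 11.429, Rivermont 38.117, Pinehurst 11.017, Claybrook 8.437.
Adams allocation: Oakdale 12, Rivermont 37, Pinehurst 11, Claybrook 9.
Rivermont has quota 38.117 (lower 38, upper 39) but receives 37 — outside the quota interval.

Rivermont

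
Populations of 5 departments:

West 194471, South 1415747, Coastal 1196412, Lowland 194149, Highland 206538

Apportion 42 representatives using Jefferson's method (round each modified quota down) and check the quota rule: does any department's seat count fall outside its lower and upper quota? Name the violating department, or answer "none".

Standard quotas: West 2.547, South 18.539, Coastal 15.667, Lowland 2.542, Highland 2.705.
Jefferson allocation: West 2, South 20, Coastal 16, Lowland 2, Highland 2.
South has quota 18.539 (lower 18, upper 19) but receives 20 — outside the quota interval.

South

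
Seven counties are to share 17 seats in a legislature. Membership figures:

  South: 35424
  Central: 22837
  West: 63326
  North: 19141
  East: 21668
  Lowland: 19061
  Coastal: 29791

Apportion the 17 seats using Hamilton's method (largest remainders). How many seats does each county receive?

South=3, Central=2, West=5, North=2, East=2, Lowland=1, Coastal=2

Standard divisor: 211248 ÷ 17 ≈ 12426.353.
Standard quotas: South 2.8507, Central 1.8378, West 5.0961, North 1.5404, East 1.7437, Lowland 1.5339, Coastal 2.3974.
Lower quotas: South 2, Central 1, West 5, North 1, East 1, Lowland 1, Coastal 2 (sum 13, leaving 4 seats).
Remainders in descending order: South 0.8507, Central 0.8378, East 0.7437, North 0.5404, Lowland 0.5339, Coastal 0.3974, West 0.0961.
The surplus seats go to South, Central, East, North.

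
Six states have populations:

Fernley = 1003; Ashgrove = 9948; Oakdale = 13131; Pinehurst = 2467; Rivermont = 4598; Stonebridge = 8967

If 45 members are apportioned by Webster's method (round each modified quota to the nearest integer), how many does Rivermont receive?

5

Standard divisor 40114/45 ≈ 891.422; standard quotas: Fernley 1.125, Ashgrove 11.160, Oakdale 14.730, Pinehurst 2.767, Rivermont 5.158, Stonebridge 10.059.
Rounding to the nearest integer gives Fernley 1, Ashgrove 11, Oakdale 15, Pinehurst 3, Rivermont 5, Stonebridge 10 — total 45, matching the house size, so no adjustment is needed.
Rivermont receives 5.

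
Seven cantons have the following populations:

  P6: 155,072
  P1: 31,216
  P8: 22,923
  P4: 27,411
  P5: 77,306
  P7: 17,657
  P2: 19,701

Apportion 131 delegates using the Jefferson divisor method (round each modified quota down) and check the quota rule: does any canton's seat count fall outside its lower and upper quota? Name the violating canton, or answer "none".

Standard quotas: P6 57.829, P1 11.641, P8 8.548, P4 10.222, P5 28.829, P7 6.585, P2 7.347.
Jefferson allocation: P6 59, P1 12, P8 8, P4 10, P5 29, P7 6, P2 7.
P6 has quota 57.829 (lower 57, upper 58) but receives 59 — outside the quota interval.

P6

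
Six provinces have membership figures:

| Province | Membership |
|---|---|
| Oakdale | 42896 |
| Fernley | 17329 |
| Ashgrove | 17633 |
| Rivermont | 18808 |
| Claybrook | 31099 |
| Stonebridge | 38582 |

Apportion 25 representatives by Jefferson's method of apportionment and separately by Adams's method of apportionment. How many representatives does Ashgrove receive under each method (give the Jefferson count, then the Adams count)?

2 and 3

Jefferson: Oakdale 7, Fernley 2, Ashgrove 2, Rivermont 3, Claybrook 5, Stonebridge 6.
Adams: Oakdale 6, Fernley 3, Ashgrove 3, Rivermont 3, Claybrook 5, Stonebridge 5.
Ashgrove gets 2 under Jefferson and 3 under Adams.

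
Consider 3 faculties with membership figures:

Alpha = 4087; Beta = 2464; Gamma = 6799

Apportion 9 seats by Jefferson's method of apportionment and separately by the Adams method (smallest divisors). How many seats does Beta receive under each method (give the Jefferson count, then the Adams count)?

Jefferson: Alpha 3, Beta 1, Gamma 5.
Adams: Alpha 3, Beta 2, Gamma 4.
Beta gets 1 under Jefferson and 2 under Adams.

1 and 2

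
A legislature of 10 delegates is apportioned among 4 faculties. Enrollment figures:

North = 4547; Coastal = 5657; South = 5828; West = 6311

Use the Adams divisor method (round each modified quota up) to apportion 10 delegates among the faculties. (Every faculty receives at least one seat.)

North 2, Coastal 2, South 3, West 3

Standard divisor 22343/10 ≈ 2234.3; standard quotas: North 2.035, Coastal 2.532, South 2.608, West 2.825.
Rounding up gives 3, 3, 3, 3 = 12 seats, so the divisor must be adjusted.
With modified divisor 2870: modified quotas North 1.584, Coastal 1.971, South 2.031, West 2.199.
Rounding up: North 2, Coastal 2, South 3, West 3 (total 10).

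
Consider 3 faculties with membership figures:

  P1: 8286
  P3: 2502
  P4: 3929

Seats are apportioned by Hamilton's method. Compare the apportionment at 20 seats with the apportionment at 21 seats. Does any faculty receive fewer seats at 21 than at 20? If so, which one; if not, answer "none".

P3

At 20 seats: P1 11, P3 4, P4 5.
At 21 seats: P1 12, P3 3, P4 6.
P3 drops from 4 to 3.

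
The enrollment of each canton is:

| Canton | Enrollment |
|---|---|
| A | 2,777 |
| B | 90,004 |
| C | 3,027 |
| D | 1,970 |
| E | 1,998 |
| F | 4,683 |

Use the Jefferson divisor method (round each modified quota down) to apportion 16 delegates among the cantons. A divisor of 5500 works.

A=0, B=16, C=0, D=0, E=0, F=0

With modified divisor 5500: modified quotas A 0.505, B 16.364, C 0.550, D 0.358, E 0.363, F 0.851.
Rounding down: A 0, B 16, C 0, D 0, E 0, F 0 (total 16).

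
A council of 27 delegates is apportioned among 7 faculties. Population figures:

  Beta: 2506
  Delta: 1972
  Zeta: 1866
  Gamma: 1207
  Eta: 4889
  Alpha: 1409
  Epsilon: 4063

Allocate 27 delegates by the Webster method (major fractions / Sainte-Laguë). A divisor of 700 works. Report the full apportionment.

Beta: 4, Delta: 3, Zeta: 3, Gamma: 2, Eta: 7, Alpha: 2, Epsilon: 6

With modified divisor 700: modified quotas Beta 3.580, Delta 2.817, Zeta 2.666, Gamma 1.724, Eta 6.984, Alpha 2.013, Epsilon 5.804.
Rounding to the nearest integer: Beta 4, Delta 3, Zeta 3, Gamma 2, Eta 7, Alpha 2, Epsilon 6 (total 27).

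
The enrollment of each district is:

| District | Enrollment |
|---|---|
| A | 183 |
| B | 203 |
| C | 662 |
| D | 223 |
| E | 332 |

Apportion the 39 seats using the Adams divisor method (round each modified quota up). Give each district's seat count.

Standard divisor 1603/39 ≈ 41.103; standard quotas: A 4.452, B 4.939, C 16.106, D 5.425, E 8.077.
Rounding up gives 5, 5, 17, 6, 9 = 42 seats, so the divisor must be adjusted.
With modified divisor 44.4: modified quotas A 4.122, B 4.572, C 14.910, D 5.023, E 7.477.
Rounding up: A 5, B 5, C 15, D 6, E 8 (total 39).

A 5, B 5, C 15, D 6, E 8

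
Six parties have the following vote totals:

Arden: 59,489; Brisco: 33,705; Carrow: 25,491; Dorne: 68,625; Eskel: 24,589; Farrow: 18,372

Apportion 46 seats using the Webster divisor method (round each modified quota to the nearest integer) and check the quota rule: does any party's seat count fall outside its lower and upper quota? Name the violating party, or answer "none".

none

Standard quotas: Arden 11.884, Brisco 6.733, Carrow 5.092, Dorne 13.709, Eskel 4.912, Farrow 3.670.
Webster allocation: Arden 12, Brisco 7, Carrow 5, Dorne 13, Eskel 5, Farrow 4.
Every allocation lies between the lower and upper quota.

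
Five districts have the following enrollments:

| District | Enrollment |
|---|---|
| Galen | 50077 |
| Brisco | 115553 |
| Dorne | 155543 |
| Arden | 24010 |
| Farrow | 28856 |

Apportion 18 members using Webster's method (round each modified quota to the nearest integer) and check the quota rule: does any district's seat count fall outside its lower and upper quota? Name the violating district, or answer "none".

none

Standard quotas: Galen 2.410, Brisco 5.561, Dorne 7.485, Arden 1.155, Farrow 1.389.
Webster allocation: Galen 2, Brisco 6, Dorne 8, Arden 1, Farrow 1.
Every allocation lies between the lower and upper quota.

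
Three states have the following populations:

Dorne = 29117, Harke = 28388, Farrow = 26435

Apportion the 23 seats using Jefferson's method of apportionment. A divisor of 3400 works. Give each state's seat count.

With modified divisor 3400: modified quotas Dorne 8.564, Harke 8.349, Farrow 7.775.
Rounding down: Dorne 8, Harke 8, Farrow 7 (total 23).

Dorne: 8, Harke: 8, Farrow: 7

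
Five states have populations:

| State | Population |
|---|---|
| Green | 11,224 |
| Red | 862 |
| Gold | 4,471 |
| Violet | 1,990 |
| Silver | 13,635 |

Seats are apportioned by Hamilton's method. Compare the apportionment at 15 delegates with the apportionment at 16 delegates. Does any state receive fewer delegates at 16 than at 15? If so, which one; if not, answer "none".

At 15 seats: Green 5, Red 1, Gold 2, Violet 1, Silver 6.
At 16 seats: Green 6, Red 0, Gold 2, Violet 1, Silver 7.
Red drops from 1 to 0.

Red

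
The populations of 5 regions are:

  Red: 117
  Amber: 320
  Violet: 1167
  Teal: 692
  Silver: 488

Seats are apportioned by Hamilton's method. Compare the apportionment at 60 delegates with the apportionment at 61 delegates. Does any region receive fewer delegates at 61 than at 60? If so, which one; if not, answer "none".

At 60 seats: Red 3, Amber 7, Violet 25, Teal 15, Silver 10.
At 61 seats: Red 2, Amber 7, Violet 26, Teal 15, Silver 11.
Red drops from 3 to 2.

Red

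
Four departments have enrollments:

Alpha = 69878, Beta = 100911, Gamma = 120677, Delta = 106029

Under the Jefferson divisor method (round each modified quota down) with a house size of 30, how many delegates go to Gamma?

9

Standard divisor 397495/30 ≈ 13249.833; standard quotas: Alpha 5.274, Beta 7.616, Gamma 9.108, Delta 8.002.
Rounding down gives 5, 7, 9, 8 = 29 seats, so the divisor must be adjusted.
With modified divisor 12300: modified quotas Alpha 5.681, Beta 8.204, Gamma 9.811, Delta 8.620.
Rounding down: Alpha 5, Beta 8, Gamma 9, Delta 8 (total 30).
Gamma receives 9.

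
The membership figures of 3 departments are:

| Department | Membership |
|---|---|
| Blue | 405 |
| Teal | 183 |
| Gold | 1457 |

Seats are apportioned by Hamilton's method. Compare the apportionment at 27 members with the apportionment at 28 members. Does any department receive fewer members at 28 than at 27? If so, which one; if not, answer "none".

At 27 seats: Blue 5, Teal 3, Gold 19.
At 28 seats: Blue 6, Teal 2, Gold 20.
Teal drops from 3 to 2.

Teal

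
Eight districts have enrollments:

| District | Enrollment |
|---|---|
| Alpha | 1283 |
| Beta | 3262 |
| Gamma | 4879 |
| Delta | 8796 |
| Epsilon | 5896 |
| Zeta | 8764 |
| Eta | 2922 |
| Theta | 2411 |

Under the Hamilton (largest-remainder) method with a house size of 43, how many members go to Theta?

3

Total 38213; standard divisor 38213/43 ≈ 888.674.
Standard quotas: Alpha 1.4437, Beta 3.6706, Gamma 5.4902, Delta 9.8979, Epsilon 6.6346, Zeta 9.8619, Eta 3.2880, Theta 2.7130.
Lower quotas: Alpha 1, Beta 3, Gamma 5, Delta 9, Epsilon 6, Zeta 9, Eta 3, Theta 2 (sum 38, leaving 5 seats).
Remainders in descending order: Delta 0.8979, Zeta 0.8619, Theta 0.7130, Beta 0.6706, Epsilon 0.6346, Gamma 0.4902, Alpha 0.4437, Eta 0.2880.
The surplus seats go to Delta, Zeta, Theta, Beta, Epsilon.
Theta receives 3.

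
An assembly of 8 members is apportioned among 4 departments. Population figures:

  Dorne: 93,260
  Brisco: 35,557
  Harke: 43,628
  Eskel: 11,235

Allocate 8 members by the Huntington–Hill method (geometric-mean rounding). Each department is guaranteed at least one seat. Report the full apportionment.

With divisor 26032: modified quotas Dorne 3.583, Brisco 1.366, Harke 1.676, Eskel 0.432.
Geometric-mean thresholds: Dorne √(3·4)=3.464, Brisco √(1·2)=1.414, Harke √(1·2)=1.414, Eskel (min 1).
Each quota rounded against its threshold gives Dorne 4, Brisco 1, Harke 2, Eskel 1 (total 8).

Dorne=4, Brisco=1, Harke=2, Eskel=1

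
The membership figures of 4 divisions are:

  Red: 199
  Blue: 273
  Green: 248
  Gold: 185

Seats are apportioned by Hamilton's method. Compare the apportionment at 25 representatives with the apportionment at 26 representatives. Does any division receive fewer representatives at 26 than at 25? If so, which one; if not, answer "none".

At 25 seats: Red 5, Blue 8, Green 7, Gold 5.
At 26 seats: Red 6, Blue 8, Green 7, Gold 5.
No division's allocation decreased.

none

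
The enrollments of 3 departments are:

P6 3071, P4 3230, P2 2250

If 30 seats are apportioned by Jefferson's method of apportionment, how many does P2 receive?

8

Standard divisor 8551/30 ≈ 285.033; standard quotas: P6 10.774, P4 11.332, P2 7.894.
Rounding down gives 10, 11, 7 = 28 seats, so the divisor must be adjusted.
With modified divisor 270: modified quotas P6 11.374, P4 11.963, P2 8.333.
Rounding down: P6 11, P4 11, P2 8 (total 30).
P2 receives 8.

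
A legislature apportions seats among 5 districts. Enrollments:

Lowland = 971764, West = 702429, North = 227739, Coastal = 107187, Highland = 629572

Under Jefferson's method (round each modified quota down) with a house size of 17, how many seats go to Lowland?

Standard divisor 2638691/17 ≈ 155217.118; standard quotas: Lowland 6.261, West 4.525, North 1.467, Coastal 0.691, Highland 4.056.
Rounding down gives 6, 4, 1, 0, 4 = 15 seats, so the divisor must be adjusted.
With modified divisor 132400: modified quotas Lowland 7.340, West 5.305, North 1.720, Coastal 0.810, Highland 4.755.
Rounding down: Lowland 7, West 5, North 1, Coastal 0, Highland 4 (total 17).
Lowland receives 7.

7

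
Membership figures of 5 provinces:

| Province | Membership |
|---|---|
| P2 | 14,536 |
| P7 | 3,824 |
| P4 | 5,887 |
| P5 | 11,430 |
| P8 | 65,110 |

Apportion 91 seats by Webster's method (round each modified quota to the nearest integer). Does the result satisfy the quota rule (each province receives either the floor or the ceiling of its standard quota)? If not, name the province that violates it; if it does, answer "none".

P8

Standard quotas: P2 13.124, P7 3.453, P4 5.315, P5 10.320, P8 58.787.
Webster allocation: P2 13, P7 3, P4 5, P5 10, P8 60.
P8 has quota 58.787 (lower 58, upper 59) but receives 60 — outside the quota interval.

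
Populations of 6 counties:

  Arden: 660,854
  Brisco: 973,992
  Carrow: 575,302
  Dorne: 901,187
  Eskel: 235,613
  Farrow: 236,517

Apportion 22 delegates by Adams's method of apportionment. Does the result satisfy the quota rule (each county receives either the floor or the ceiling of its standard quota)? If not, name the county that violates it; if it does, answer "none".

none

Standard quotas: Arden 4.057, Brisco 5.980, Carrow 3.532, Dorne 5.533, Eskel 1.447, Farrow 1.452.
Adams allocation: Arden 4, Brisco 6, Carrow 3, Dorne 5, Eskel 2, Farrow 2.
Every allocation lies between the lower and upper quota.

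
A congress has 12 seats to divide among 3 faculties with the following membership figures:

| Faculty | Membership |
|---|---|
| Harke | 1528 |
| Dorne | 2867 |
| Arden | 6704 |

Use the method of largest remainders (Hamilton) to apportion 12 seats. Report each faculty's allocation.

Harke=2, Dorne=3, Arden=7

Total 11099; standard divisor 11099/12 ≈ 924.917.
Standard quotas: Harke 1.6520, Dorne 3.0997, Arden 7.2482.
Lower quotas: Harke 1, Dorne 3, Arden 7 (sum 11, leaving 1 seat).
Remainders in descending order: Harke 0.6520, Arden 0.2482, Dorne 0.0997.
Largest remainder: Harke receives the extra seat.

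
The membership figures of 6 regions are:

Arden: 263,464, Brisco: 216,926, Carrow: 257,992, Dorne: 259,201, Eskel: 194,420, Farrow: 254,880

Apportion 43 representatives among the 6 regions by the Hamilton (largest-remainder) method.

Arden 8; Brisco 6; Carrow 8; Dorne 8; Eskel 6; Farrow 7

Standard divisor: 1446883 ÷ 43 ≈ 33648.442.
Standard quotas: Arden 7.8299, Brisco 6.4468, Carrow 7.6673, Dorne 7.7032, Eskel 5.7780, Farrow 7.5748.
Lower quotas: Arden 7, Brisco 6, Carrow 7, Dorne 7, Eskel 5, Farrow 7 (sum 39, leaving 4 seats).
Remainders in descending order: Arden 0.8299, Eskel 0.7780, Dorne 0.7032, Carrow 0.6673, Farrow 0.5748, Brisco 0.4468.
Largest remainders: Arden, Eskel, Dorne, Carrow receive the extra seats.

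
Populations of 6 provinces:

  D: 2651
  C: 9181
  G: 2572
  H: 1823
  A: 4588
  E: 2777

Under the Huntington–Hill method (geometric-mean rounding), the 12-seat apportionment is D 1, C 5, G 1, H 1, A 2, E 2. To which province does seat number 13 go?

D

Priority for the next seat is population ÷ (√(s·(s+1))).
Priorities: D 1874.540, C 1676.214, G 1818.679, H 1289.056, A 1873.043, E 1133.706.
Highest priority: D.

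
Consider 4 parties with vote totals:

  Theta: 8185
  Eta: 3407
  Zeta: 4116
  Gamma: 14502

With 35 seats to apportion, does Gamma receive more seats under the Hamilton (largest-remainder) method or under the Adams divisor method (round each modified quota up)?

Hamilton: Theta 9, Eta 4, Zeta 5, Gamma 17.
Adams: Theta 10, Eta 4, Zeta 5, Gamma 16.
Gamma gets 17 under Hamilton and 16 under Adams.

Hamilton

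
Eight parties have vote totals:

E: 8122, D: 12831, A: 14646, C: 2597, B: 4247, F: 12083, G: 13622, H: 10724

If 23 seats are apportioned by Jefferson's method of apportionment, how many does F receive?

Standard divisor 78872/23 ≈ 3429.217; standard quotas: E 2.368, D 3.742, A 4.271, C 0.757, B 1.238, F 3.524, G 3.972, H 3.127.
Rounding down gives 2, 3, 4, 0, 1, 3, 3, 3 = 19 seats, so the divisor must be adjusted.
With modified divisor 2800: modified quotas E 2.901, D 4.582, A 5.231, C 0.927, B 1.517, F 4.315, G 4.865, H 3.830.
Rounding down: E 2, D 4, A 5, C 0, B 1, F 4, G 4, H 3 (total 23).
F receives 4.

4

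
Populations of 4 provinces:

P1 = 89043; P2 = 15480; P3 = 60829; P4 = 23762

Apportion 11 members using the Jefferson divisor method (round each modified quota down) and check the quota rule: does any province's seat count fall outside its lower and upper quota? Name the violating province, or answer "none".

none

Standard quotas: P1 5.179, P2 0.900, P3 3.538, P4 1.382.
Jefferson allocation: P1 5, P2 1, P3 4, P4 1.
Every allocation lies between the lower and upper quota.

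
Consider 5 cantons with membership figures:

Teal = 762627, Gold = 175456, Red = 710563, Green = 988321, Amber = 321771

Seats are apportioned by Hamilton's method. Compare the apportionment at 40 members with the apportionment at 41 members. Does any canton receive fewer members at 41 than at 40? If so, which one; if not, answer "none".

Gold

At 40 seats: Teal 10, Gold 3, Red 10, Green 13, Amber 4.
At 41 seats: Teal 11, Gold 2, Red 10, Green 14, Amber 4.
Gold drops from 3 to 2.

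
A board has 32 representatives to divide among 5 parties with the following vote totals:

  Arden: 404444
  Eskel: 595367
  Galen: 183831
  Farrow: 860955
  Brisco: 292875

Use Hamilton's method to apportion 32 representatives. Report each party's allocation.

Standard divisor: 2337472 ÷ 32 = 73046.
Standard quotas: Arden 5.5368, Eskel 8.1506, Galen 2.5166, Farrow 11.7865, Brisco 4.0095.
Lower quotas: Arden 5, Eskel 8, Galen 2, Farrow 11, Brisco 4 (sum 30, leaving 2 seats).
Remainders in descending order: Farrow 0.7865, Arden 0.5368, Galen 0.5166, Eskel 0.1506, Brisco 0.0095.
Largest remainders: Farrow, Arden receive the extra seats.

Arden 6; Eskel 8; Galen 2; Farrow 12; Brisco 4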